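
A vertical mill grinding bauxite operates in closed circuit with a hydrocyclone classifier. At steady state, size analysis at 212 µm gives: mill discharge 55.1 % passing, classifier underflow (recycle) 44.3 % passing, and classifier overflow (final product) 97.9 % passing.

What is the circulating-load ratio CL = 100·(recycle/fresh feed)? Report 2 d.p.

Mass balance on the −212 µm fraction:
r = (o − d)/(d − u)
r = (97.9 − 55.1)/(55.1 − 44.3) = 42.8/10.8 = 3.9630
CL = 100·r = 396.30 %

CL = 396.30 %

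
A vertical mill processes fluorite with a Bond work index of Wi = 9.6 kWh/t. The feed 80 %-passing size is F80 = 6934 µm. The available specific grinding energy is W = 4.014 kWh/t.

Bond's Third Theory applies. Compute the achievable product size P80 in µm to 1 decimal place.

W_Bond = 10·Wi·(1/√P₈₀ − 1/√F₈₀)
P80^-0.5 = F80^-0.5 + W/(10 Wi)
  = 4.0140/(10·9.6) + 1/√6934 = 0.041813 + 0.012009 = 0.053822
P80 = (1/0.053822)² = 18.5799² = 345.21 µm

P80 = 345.2 µm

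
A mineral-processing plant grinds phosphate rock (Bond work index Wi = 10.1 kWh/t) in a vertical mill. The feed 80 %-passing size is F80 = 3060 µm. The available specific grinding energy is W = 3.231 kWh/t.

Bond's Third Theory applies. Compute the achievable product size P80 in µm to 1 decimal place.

W = 10 Wi / √P80 − 10 Wi / √F80
P80^-0.5 = F80^-0.5 + W/(10 Wi)
  = 3.2310/(10·10.1) + 1/√3060 = 0.031990 + 0.018078 = 0.050068
P80 = (1/0.050068)² = 19.9730² = 398.92 µm

P80 = 398.9 µm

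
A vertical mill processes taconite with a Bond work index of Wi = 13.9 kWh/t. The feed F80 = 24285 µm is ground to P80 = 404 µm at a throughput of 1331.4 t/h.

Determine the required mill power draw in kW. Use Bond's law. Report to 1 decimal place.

W = 10 Wi (1/√P80 − 1/√F80)  [Bond]
W = 10·13.9·(1/√404 − 1/√24285) = 10·13.9·(0.043335) = 6.0235 kWh/t
Power = W × throughput = 6.0235 kWh/t × 1331.4 t/h = 8019.8 kW

P = 8019.8 kW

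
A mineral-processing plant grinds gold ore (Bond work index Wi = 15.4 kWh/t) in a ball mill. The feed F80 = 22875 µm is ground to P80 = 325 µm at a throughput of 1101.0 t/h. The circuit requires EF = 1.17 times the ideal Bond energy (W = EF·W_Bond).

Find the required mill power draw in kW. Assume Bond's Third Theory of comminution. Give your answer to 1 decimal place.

P = 9692.4 kW

W = 10 Wi / √P80 − 10 Wi / √F80
W = 10·15.4·(1/√325 − 1/√22875) = 10·15.4·(0.048858) = 7.5242 kWh/t
Apply correction: 7.5242 × 1.17 = 8.8033 kWh/t
P_mill = W·ṁ = 8.8033·1101.0 = 9692.4 kW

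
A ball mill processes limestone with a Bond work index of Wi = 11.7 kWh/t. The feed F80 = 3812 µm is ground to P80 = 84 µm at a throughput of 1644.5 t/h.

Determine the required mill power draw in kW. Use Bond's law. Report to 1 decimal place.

P = 17876.9 kW

W_Bond = 10·Wi·(1/√P₈₀ − 1/√F₈₀)
W = 10·11.7·(1/√84 − 1/√3812) = 10·11.7·(0.092912) = 10.8707 kWh/t
Mill draw = 10.8707 × 1644.5 = 17876.9 kW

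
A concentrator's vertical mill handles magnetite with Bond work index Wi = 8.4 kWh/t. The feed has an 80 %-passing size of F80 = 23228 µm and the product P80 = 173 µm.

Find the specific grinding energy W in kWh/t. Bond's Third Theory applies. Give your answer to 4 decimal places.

W = 10 Wi (1/√P80 − 1/√F80)  [Bond]
1/√173 = 0.076029;  1/√23228 = 0.006561
W = 10·8.4·(0.076029 − 0.006561) = 5.8352 kWh/t

W = 5.8352 kWh/t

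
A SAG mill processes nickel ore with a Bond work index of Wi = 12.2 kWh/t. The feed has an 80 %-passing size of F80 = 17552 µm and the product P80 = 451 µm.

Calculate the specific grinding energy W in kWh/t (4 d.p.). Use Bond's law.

W = 10 Wi / √P80 − 10 Wi / √F80
1/√451 = 0.047088;  1/√17552 = 0.007548
W = 10·12.2·(0.047088 − 0.007548) = 4.8239 kWh/t

W = 4.8239 kWh/t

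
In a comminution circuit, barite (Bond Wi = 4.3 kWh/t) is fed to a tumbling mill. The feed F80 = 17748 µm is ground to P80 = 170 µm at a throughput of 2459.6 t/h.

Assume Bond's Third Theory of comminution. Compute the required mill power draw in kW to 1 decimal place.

W = 10 Wi / √P80 − 10 Wi / √F80
W = 10·4.3·(1/√170 − 1/√17748) = 10·4.3·(0.069190) = 2.9752 kWh/t
Power = W × throughput = 2.9752 kWh/t × 2459.6 t/h = 7317.8 kW

P = 7317.8 kW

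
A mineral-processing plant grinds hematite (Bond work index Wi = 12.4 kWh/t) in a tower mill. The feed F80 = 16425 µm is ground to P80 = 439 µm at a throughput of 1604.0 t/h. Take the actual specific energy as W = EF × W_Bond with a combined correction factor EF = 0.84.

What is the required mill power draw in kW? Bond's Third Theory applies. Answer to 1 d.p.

Bond: W = 10·Wi·(1/√P80 − 1/√F80)
W = 10·12.4·(1/√439 − 1/√16425) = 10·12.4·(0.039925) = 4.9507 kWh/t
W_actual = 0.84 × 4.9507 = 4.1586 kWh/t
Mill draw = 4.1586 × 1604.0 = 6670.3 kW

P = 6670.3 kW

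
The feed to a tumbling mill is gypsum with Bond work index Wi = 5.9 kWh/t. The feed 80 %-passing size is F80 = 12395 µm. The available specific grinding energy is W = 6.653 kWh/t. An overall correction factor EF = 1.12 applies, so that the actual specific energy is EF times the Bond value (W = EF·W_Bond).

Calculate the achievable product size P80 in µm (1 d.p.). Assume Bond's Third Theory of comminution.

P80 = 83.2 µm

W = 10 Wi / √P80 − 10 Wi / √F80
W_Bond = W / EF = 6.653 / 1.12 = 5.9402 kWh/t
⇒ 1/√P80 = W_Bond/(10 Wi) + 1/√F80
  = 5.9402/(10·5.9) + 1/√12395 = 0.100681 + 0.008982 = 0.109663
P80 = (1/0.109663)² = 9.1188² = 83.15 µm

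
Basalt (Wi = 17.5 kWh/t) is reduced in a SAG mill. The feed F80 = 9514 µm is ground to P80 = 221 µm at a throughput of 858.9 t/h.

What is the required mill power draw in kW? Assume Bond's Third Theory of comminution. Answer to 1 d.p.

W = 10 Wi (P80^-0.5 − F80^-0.5)
W = 10·17.5·(1/√221 − 1/√9514) = 10·17.5·(0.057015) = 9.9776 kWh/t
Mill draw = 9.9776 × 858.9 = 8569.8 kW

P = 8569.8 kW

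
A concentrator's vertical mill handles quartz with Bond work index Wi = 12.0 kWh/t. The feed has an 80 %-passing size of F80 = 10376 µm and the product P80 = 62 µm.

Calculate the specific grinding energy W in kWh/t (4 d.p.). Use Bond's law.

W = 10 Wi (P80^-0.5 − F80^-0.5)
1/√62 = 0.127000;  1/√10376 = 0.009817
W = 10·12.0·(0.127000 − 0.009817) = 14.0620 kWh/t

W = 14.0620 kWh/t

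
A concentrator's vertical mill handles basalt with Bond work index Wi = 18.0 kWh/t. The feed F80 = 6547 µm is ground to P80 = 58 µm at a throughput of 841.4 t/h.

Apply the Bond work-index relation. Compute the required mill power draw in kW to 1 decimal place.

P = 18014.8 kW

W_Bond = 10·Wi·(1/√P₈₀ − 1/√F₈₀)
W = 10·18.0·(1/√58 − 1/√6547) = 10·18.0·(0.118948) = 21.4106 kWh/t
Power = W × throughput = 21.4106 kWh/t × 841.4 t/h = 18014.8 kW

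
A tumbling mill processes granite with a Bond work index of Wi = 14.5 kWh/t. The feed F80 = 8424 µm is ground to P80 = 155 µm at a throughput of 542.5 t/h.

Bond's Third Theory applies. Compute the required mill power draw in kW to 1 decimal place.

P = 5461.3 kW

W = 10·Wi·[P80^(−½) − F80^(−½)]
W = 10·14.5·(1/√155 − 1/√8424) = 10·14.5·(0.069427) = 10.0669 kWh/t
P = W·T = 10.0669·542.5 = 5461.3 kW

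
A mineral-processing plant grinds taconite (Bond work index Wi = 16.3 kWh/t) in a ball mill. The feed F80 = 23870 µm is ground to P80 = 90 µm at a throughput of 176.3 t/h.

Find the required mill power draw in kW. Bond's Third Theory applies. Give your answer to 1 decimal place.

W = 10 Wi (P80^-0.5 − F80^-0.5)
W = 10·16.3·(1/√90 − 1/√23870) = 10·16.3·(0.098937) = 16.1267 kWh/t
P = W·T = 16.1267·176.3 = 2843.1 kW

P = 2843.1 kW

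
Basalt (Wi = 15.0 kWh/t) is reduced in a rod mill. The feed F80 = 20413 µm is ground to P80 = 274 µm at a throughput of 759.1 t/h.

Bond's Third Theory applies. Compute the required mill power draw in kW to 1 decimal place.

W = 10·Wi·(P80^(-½) − F80^(-½))
W = 10·15.0·(1/√274 − 1/√20413) = 10·15.0·(0.053413) = 8.0120 kWh/t
Power = W × throughput = 8.0120 kWh/t × 759.1 t/h = 6081.9 kW

P = 6081.9 kW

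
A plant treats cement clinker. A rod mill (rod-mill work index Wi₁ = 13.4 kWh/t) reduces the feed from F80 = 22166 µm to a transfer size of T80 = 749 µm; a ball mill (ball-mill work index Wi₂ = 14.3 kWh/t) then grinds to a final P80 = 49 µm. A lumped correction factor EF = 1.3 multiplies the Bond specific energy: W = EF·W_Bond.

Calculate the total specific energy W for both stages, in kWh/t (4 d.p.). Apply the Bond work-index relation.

W = 10 Wi (1/√P80 − 1/√F80)  [Bond]
Stage 1 (22166→749 µm, Wi₁=13.4): W₁ = 10·13.4·(0.036539 − 0.006717) = 3.9962 kWh/t
Stage 2 (749→49 µm, Wi₂=14.3): W₂ = 10·14.3·(0.142857 − 0.036539) = 15.2035 kWh/t
W = W₁ + W₂ = 3.9962 + 15.2035 = 19.1997 kWh/t
Apply correction: 19.1997 × 1.3 = 24.9596 kWh/t

W = 24.9596 kWh/t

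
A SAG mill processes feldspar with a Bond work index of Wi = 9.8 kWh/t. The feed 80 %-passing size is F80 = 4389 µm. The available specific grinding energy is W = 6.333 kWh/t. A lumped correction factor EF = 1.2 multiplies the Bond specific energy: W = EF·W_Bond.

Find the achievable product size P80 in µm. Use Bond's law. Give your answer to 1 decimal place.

W = 10 Wi / √P80 − 10 Wi / √F80
W_Bond = W / EF = 6.333 / 1.2 = 5.2775 kWh/t
P80^(−½) = W_Bond/(10 Wi) + F80^(−½)
  = 5.2775/(10·9.8) + 1/√4389 = 0.053852 + 0.015094 = 0.068946
P80 = (1/0.068946)² = 14.5040² = 210.37 µm

P80 = 210.4 µm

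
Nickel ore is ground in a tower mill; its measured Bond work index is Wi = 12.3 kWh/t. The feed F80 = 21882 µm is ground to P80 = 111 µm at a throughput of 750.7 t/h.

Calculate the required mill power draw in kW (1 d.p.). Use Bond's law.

P = 8139.9 kW

W = 10 Wi / √P80 − 10 Wi / √F80
W = 10·12.3·(1/√111 − 1/√21882) = 10·12.3·(0.088156) = 10.8431 kWh/t
Power = W × throughput = 10.8431 kWh/t × 750.7 t/h = 8139.9 kW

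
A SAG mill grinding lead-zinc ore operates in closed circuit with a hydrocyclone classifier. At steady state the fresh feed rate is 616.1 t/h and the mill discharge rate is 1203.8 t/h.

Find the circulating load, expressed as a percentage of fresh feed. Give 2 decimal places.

CL = 95.39 %

M = F + R at steady state, so:
R = M − F = 1203.8 − 616.1 = 587.7 t/h
CL = 100·R/F = 100·587.7/616.1 = 95.39 %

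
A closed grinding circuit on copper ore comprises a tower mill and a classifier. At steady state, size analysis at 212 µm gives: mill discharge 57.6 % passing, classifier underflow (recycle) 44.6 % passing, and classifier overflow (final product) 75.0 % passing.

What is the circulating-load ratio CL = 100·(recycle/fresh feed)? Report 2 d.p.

CL = 133.85 %

Mass balance on the −212 µm fraction:
(1+r)·d = r·u + o ⇒ r = (o−d)/(d−u)
r = (75.0 − 57.6)/(57.6 − 44.6) = 17.4/13.0 = 1.3385
CL = 100·r = 133.85 %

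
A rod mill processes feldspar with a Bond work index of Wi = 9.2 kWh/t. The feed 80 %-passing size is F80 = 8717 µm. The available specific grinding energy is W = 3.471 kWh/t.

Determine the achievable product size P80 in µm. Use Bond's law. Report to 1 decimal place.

W = 10 Wi (P80^-0.5 − F80^-0.5)
P80^(−½) = W/(10 Wi) + F80^(−½)
  = 3.4710/(10·9.2) + 1/√8717 = 0.037728 + 0.010711 = 0.048439
P80 = (1/0.048439)² = 20.6446² = 426.20 µm

P80 = 426.2 µm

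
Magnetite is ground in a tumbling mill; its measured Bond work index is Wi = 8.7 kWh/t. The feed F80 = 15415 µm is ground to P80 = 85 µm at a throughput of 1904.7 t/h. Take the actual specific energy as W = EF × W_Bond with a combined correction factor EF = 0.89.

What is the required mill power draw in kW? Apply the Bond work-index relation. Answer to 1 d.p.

Bond:  W = 10 Wi (1/√P − 1/√F)
W = 10·8.7·(1/√85 − 1/√15415) = 10·8.7·(0.100411) = 8.7358 kWh/t
W_actual = 0.89 × 8.7358 = 7.7748 kWh/t
P = W·T = 7.7748·1904.7 = 14808.7 kW

P = 14808.7 kW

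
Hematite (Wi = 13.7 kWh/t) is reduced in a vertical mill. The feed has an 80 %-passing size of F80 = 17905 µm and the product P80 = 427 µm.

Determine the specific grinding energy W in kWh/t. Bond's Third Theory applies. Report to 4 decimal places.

W = 10 Wi / √P80 − 10 Wi / √F80
1/√427 = 0.048393;  1/√17905 = 0.007473
W = 10·13.7·(0.048393 − 0.007473) = 5.6061 kWh/t

W = 5.6061 kWh/t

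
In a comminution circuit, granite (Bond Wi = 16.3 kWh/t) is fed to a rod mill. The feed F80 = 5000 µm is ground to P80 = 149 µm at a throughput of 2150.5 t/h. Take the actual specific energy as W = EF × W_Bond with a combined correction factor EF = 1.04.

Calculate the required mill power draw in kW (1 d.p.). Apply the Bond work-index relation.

P = 24709.8 kW

Bond:  W = 10 Wi (1/√P − 1/√F)
W = 10·16.3·(1/√149 − 1/√5000) = 10·16.3·(0.067781) = 11.0483 kWh/t
Apply correction: 11.0483 × 1.04 = 11.4902 kWh/t
P_mill = W·ṁ = 11.4902·2150.5 = 24709.8 kW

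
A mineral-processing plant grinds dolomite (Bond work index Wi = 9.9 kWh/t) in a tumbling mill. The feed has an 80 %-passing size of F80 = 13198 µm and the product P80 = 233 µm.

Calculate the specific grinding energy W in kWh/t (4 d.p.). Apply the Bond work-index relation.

W = 5.6240 kWh/t

W = 10 Wi / √P80 − 10 Wi / √F80
1/√233 = 0.065512;  1/√13198 = 0.008705
W = 10·9.9·(0.065512 − 0.008705) = 5.6240 kWh/t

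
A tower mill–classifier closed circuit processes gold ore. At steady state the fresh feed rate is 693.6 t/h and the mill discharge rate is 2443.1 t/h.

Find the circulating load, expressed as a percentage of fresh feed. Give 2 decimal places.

M = F + R at steady state, so:
R = M − F = 2443.1 − 693.6 = 1749.5 t/h
CL = 100·R/F = 100·1749.5/693.6 = 252.23 %

CL = 252.23 %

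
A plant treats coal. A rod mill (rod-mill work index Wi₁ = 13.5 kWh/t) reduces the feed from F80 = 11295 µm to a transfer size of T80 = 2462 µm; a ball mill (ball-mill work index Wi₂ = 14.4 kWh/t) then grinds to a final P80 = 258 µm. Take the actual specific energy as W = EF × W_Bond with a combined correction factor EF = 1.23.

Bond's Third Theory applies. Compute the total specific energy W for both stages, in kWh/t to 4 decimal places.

W = 9.2415 kWh/t

Bond: W = 10·Wi·(1/√P80 − 1/√F80)
Stage 1 (11295→2462 µm, Wi₁=13.5): W₁ = 10·13.5·(0.020154 − 0.009409) = 1.4505 kWh/t
Stage 2 (2462→258 µm, Wi₂=14.4): W₂ = 10·14.4·(0.062257 − 0.020154) = 6.0629 kWh/t
W = W₁ + W₂ = 1.4505 + 6.0629 = 7.5134 kWh/t
With EF = 1.23: W = 7.5134·1.23 = 9.2415 kWh/t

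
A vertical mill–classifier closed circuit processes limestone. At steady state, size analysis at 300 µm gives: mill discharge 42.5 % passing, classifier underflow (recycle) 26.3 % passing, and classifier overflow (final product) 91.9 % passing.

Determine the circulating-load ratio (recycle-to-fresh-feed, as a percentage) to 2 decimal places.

CL = 304.94 %

Two-product formula at 300 µm:
(1+r)·d = r·u + o ⇒ r = (o−d)/(d−u)
r = (91.9 − 42.5)/(42.5 − 26.3) = 49.4/16.2 = 3.0494
CL = 100·r = 304.94 %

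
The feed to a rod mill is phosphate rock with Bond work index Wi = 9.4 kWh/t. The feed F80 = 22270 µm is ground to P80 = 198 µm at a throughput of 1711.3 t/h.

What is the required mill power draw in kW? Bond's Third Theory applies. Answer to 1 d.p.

W = 10 Wi (P80^-0.5 − F80^-0.5)
W = 10·9.4·(1/√198 − 1/√22270) = 10·9.4·(0.064366) = 6.0504 kWh/t
Mill draw = 6.0504 × 1711.3 = 10354.0 kW

P = 10354.0 kW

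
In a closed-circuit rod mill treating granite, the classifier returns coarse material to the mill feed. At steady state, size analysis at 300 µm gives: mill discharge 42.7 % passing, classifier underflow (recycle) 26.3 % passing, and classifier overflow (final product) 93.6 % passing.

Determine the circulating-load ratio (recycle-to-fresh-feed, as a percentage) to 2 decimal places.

CL = 310.37 %

Balance %-passing 300 µm (r = R/F):
(1+r)d = ru + o → r = (o−d)/(d−u)
r = (93.6 − 42.7)/(42.7 − 26.3) = 50.9/16.4 = 3.1037
CL = 100·r = 310.37 %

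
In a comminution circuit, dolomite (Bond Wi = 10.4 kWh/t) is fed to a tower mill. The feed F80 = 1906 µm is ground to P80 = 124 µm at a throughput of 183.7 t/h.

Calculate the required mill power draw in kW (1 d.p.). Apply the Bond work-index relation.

W = 10 Wi (P80^-0.5 − F80^-0.5)
W = 10·10.4·(1/√124 − 1/√1906) = 10·10.4·(0.066897) = 6.9573 kWh/t
Power = W × throughput = 6.9573 kWh/t × 183.7 t/h = 1278.1 kW

P = 1278.1 kW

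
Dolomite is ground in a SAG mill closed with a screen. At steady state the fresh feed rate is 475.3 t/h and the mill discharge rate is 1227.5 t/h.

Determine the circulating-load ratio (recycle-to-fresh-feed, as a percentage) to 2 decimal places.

Steady state: M = F + R.
R = M − F = 1227.5 − 475.3 = 752.2 t/h
CL = 100·R/F = 100·752.2/475.3 = 158.26 %

CL = 158.26 %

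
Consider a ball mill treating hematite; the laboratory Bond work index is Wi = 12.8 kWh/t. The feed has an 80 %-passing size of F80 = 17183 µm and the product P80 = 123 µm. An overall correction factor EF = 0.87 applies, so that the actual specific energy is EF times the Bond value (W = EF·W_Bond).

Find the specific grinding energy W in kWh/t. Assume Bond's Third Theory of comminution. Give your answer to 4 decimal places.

W = 10 Wi (1/√P80 − 1/√F80)  [Bond]
1/√123 = 0.090167;  1/√17183 = 0.007629
W = 10·12.8·(0.090167 − 0.007629) = 10.5649 kWh/t
Corrected W = EF·W_Bond = 0.87·10.5649 = 9.1915 kWh/t

W = 9.1915 kWh/t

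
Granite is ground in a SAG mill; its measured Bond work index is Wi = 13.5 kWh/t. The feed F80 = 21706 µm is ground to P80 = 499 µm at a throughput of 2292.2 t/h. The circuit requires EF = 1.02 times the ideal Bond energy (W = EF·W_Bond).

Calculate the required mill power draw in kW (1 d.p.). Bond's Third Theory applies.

W = 10·Wi·(P80^(-½) − F80^(-½))
W = 10·13.5·(1/√499 − 1/√21706) = 10·13.5·(0.037979) = 5.1271 kWh/t
Apply correction: 5.1271 × 1.02 = 5.2297 kWh/t
Power = W × throughput = 5.2297 kWh/t × 2292.2 t/h = 11987.4 kW

P = 11987.4 kW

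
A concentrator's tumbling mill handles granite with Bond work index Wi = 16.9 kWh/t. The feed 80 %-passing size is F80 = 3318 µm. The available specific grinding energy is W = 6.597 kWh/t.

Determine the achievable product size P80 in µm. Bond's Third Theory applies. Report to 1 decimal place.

Bond: W = 10·Wi·(1/√P80 − 1/√F80)
⇒ 1/√P80 = W/(10·Wi) + 1/√F80
  = 6.5970/(10·16.9) + 1/√3318 = 0.039036 + 0.017360 = 0.056396
P80 = (1/0.056396)² = 17.7318² = 314.42 µm

P80 = 314.4 µm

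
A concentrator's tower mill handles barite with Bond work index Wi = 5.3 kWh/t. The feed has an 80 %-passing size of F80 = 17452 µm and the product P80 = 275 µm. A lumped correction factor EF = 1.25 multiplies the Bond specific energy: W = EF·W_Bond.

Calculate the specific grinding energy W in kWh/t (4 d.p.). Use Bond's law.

Bond: W = 10·Wi·(1/√P80 − 1/√F80)
1/√275 = 0.060302;  1/√17452 = 0.007570
W = 10·5.3·(0.060302 − 0.007570) = 2.7948 kWh/t
Apply correction: 2.7948 × 1.25 = 3.4935 kWh/t

W = 3.4935 kWh/t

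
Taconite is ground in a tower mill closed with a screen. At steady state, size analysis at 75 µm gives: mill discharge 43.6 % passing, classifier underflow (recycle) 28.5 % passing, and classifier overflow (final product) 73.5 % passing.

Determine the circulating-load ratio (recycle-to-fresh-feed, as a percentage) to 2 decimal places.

Balance %-passing 75 µm (r = R/F):
(1+r)·d = r·u + o ⇒ r = (o−d)/(d−u)
r = (73.5 − 43.6)/(43.6 − 28.5) = 29.9/15.1 = 1.9801
CL = 100·r = 198.01 %

CL = 198.01 %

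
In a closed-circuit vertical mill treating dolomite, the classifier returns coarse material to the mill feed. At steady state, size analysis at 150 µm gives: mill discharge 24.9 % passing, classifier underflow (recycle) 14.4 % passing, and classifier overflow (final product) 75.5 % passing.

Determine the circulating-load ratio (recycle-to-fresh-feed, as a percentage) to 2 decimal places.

CL = 481.90 %

Mass balance on the −150 µm fraction:
(1+r)d = ru + o → r = (o−d)/(d−u)
r = (75.5 − 24.9)/(24.9 − 14.4) = 50.6/10.5 = 4.8190
CL = 100·r = 481.90 %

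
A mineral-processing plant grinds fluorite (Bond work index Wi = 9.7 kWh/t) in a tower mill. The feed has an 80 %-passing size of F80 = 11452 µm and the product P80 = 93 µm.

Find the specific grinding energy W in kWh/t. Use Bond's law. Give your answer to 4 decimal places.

W = 10·Wi·[P80^(−½) − F80^(−½)]
1/√93 = 0.103695;  1/√11452 = 0.009345
W = 10·9.7·(0.103695 − 0.009345) = 9.1520 kWh/t

W = 9.1520 kWh/t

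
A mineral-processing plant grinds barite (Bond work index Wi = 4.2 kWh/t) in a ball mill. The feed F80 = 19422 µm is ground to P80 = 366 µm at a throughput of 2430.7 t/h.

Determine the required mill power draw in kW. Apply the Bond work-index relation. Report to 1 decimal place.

P = 4603.8 kW

Bond:  W = 10 Wi (1/√P − 1/√F)
W = 10·4.2·(1/√366 − 1/√19422) = 10·4.2·(0.045095) = 1.8940 kWh/t
Power = W × throughput = 1.8940 kWh/t × 2430.7 t/h = 4603.8 kW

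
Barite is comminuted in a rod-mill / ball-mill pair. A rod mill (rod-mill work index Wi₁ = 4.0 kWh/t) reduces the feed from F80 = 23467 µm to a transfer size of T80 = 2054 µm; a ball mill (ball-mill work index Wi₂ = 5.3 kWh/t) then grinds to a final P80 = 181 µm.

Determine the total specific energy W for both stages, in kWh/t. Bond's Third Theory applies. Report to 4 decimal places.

W_Bond = 10·Wi·(1/√P₈₀ − 1/√F₈₀)
Stage 1 (23467→2054 µm, Wi₁=4.0): W₁ = 10·4.0·(0.022065 − 0.006528) = 0.6215 kWh/t
Stage 2 (2054→181 µm, Wi₂=5.3): W₂ = 10·5.3·(0.074329 − 0.022065) = 2.7700 kWh/t
W = W₁ + W₂ = 0.6215 + 2.7700 = 3.3915 kWh/t

W = 3.3915 kWh/t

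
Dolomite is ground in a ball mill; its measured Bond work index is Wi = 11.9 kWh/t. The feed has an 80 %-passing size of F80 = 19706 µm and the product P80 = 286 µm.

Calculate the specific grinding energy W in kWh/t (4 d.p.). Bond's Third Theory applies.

Bond: W = 10·Wi·(1/√P80 − 1/√F80)
1/√286 = 0.059131;  1/√19706 = 0.007124
W = 10·11.9·(0.059131 − 0.007124) = 6.1889 kWh/t

W = 6.1889 kWh/t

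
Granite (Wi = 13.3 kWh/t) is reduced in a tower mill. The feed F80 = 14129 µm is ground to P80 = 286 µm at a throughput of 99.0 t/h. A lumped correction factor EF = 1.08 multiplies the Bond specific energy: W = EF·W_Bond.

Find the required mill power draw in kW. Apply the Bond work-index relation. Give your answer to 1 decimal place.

P = 721.2 kW

W = 10 Wi (1/√P80 − 1/√F80)  [Bond]
W = 10·13.3·(1/√286 − 1/√14129) = 10·13.3·(0.050718) = 6.7455 kWh/t
Apply correction: 6.7455 × 1.08 = 7.2852 kWh/t
P = W·T = 7.2852·99.0 = 721.2 kW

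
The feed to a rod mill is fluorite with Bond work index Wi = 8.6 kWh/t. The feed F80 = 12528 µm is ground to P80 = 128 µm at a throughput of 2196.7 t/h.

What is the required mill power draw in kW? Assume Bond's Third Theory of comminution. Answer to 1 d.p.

P = 15010.2 kW

W = 10·Wi·(P80^(-½) − F80^(-½))
W = 10·8.6·(1/√128 − 1/√12528) = 10·8.6·(0.079454) = 6.8331 kWh/t
P = W·T = 6.8331·2196.7 = 15010.2 kW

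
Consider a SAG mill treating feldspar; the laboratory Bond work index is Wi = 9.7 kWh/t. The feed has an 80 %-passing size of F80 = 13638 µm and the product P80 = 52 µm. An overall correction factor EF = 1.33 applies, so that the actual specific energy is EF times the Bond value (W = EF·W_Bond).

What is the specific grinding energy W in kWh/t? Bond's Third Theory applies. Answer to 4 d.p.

Bond: W = 10·Wi·(1/√P80 − 1/√F80)
1/√52 = 0.138675;  1/√13638 = 0.008563
W = 10·9.7·(0.138675 − 0.008563) = 12.6209 kWh/t
With EF = 1.33: W = 12.6209·1.33 = 16.7858 kWh/t

W = 16.7858 kWh/t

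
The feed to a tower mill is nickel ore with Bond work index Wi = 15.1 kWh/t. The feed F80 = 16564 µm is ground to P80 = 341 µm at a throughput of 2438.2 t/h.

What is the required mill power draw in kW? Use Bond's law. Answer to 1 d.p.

P = 17076.8 kW

W = 10·Wi·[P80^(−½) − F80^(−½)]
W = 10·15.1·(1/√341 − 1/√16564) = 10·15.1·(0.046383) = 7.0038 kWh/t
P = W·T = 7.0038·2438.2 = 17076.8 kW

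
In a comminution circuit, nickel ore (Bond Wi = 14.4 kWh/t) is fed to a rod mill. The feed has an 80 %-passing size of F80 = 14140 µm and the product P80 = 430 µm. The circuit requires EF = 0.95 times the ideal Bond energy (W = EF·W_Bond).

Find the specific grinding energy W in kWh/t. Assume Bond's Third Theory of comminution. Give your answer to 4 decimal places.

W = 10·Wi·[P80^(−½) − F80^(−½)]
1/√430 = 0.048224;  1/√14140 = 0.008410
W = 10·14.4·(0.048224 − 0.008410) = 5.7333 kWh/t
Corrected W = EF·W_Bond = 0.95·5.7333 = 5.4466 kWh/t

W = 5.4466 kWh/t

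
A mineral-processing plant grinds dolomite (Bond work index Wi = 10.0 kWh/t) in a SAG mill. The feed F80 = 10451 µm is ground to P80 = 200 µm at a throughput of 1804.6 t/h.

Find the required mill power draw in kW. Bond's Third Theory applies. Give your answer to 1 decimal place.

P = 10995.2 kW

W = 10 Wi / √P80 − 10 Wi / √F80
W = 10·10.0·(1/√200 − 1/√10451) = 10·10.0·(0.060929) = 6.0929 kWh/t
P_mill = W·ṁ = 6.0929·1804.6 = 10995.2 kW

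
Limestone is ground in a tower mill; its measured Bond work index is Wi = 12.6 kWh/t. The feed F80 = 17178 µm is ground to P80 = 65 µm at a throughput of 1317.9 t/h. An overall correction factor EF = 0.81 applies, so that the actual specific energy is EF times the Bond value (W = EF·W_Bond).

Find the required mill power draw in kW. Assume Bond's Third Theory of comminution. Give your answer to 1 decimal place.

P = 15657.0 kW

W = 10 Wi (P80^-0.5 − F80^-0.5)
W = 10·12.6·(1/√65 − 1/√17178) = 10·12.6·(0.116405) = 14.6670 kWh/t
Corrected W = EF·W_Bond = 0.81·14.6670 = 11.8803 kWh/t
P = W·T = 11.8803·1317.9 = 15657.0 kW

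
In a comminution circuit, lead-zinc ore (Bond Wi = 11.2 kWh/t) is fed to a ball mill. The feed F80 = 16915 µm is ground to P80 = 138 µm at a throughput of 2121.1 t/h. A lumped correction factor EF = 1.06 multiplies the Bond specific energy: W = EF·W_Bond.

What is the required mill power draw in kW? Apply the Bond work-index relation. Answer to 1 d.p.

P = 19499.9 kW

W = 10 Wi (P80^-0.5 − F80^-0.5)
W = 10·11.2·(1/√138 − 1/√16915) = 10·11.2·(0.077437) = 8.6729 kWh/t
W_actual = 1.06 × 8.6729 = 9.1933 kWh/t
P_mill = W·ṁ = 9.1933·2121.1 = 19499.9 kW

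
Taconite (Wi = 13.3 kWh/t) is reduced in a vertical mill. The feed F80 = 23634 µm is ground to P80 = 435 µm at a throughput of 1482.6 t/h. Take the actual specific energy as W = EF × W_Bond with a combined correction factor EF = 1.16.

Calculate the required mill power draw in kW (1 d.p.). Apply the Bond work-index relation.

P = 9479.2 kW

W_Bond = 10·Wi·(1/√P₈₀ − 1/√F₈₀)
W = 10·13.3·(1/√435 − 1/√23634) = 10·13.3·(0.041442) = 5.5117 kWh/t
W_actual = 1.16 × 5.5117 = 6.3936 kWh/t
P_mill = W·ṁ = 6.3936·1482.6 = 9479.2 kW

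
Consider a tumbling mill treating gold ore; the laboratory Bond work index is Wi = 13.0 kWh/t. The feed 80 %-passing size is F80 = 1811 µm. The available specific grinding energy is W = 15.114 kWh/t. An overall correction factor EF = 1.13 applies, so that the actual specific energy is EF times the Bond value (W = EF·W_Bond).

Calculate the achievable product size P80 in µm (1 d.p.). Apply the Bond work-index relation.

P80 = 62.6 µm

W = 10·Wi·(P80^(-½) − F80^(-½))
W_Bond = W / EF = 15.114 / 1.13 = 13.3752 kWh/t
P80^(−½) = W_Bond/(10 Wi) + F80^(−½)
  = 13.3752/(10·13.0) + 1/√1811 = 0.102886 + 0.023499 = 0.126385
P80 = (1/0.126385)² = 7.9123² = 62.61 µm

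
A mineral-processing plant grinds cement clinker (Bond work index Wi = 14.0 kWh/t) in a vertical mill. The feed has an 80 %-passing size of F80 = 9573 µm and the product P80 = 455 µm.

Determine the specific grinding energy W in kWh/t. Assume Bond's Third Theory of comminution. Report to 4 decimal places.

Bond:  W = 10 Wi (1/√P − 1/√F)
1/√455 = 0.046881;  1/√9573 = 0.010221
W = 10·14.0·(0.046881 − 0.010221) = 5.1324 kWh/t

W = 5.1324 kWh/t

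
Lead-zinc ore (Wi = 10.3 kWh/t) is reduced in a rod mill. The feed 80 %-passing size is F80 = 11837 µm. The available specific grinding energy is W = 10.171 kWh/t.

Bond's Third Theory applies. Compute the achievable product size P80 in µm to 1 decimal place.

W = 10·Wi·[P80^(−½) − F80^(−½)]
⇒ 1/√P80 = W/(10·Wi) + 1/√F80
  = 10.1710/(10·10.3) + 1/√11837 = 0.098748 + 0.009191 = 0.107939
P80 = (1/0.107939)² = 9.2645² = 85.83 µm

P80 = 85.8 µm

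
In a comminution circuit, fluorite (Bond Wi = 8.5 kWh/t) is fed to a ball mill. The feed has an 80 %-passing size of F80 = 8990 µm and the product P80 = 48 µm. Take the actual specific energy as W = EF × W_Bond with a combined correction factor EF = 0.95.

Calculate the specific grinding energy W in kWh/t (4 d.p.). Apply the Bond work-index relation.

W = 10·Wi·(P80^(-½) − F80^(-½))
1/√48 = 0.144338;  1/√8990 = 0.010547
W = 10·8.5·(0.144338 − 0.010547) = 11.3722 kWh/t
Corrected W = EF·W_Bond = 0.95·11.3722 = 10.8036 kWh/t

W = 10.8036 kWh/t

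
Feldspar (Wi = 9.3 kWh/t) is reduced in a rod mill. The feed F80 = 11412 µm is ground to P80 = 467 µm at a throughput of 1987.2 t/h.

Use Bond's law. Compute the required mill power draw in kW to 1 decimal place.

W = 10·Wi·(P80^(-½) − F80^(-½))
W = 10·9.3·(1/√467 − 1/√11412) = 10·9.3·(0.036914) = 3.4330 kWh/t
Mill draw = 3.4330 × 1987.2 = 6822.0 kW

P = 6822.0 kW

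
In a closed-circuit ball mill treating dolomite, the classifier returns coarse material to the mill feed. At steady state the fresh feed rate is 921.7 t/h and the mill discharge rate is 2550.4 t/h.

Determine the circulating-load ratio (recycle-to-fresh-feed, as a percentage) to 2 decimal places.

Steady state: M = F + R.
R = M − F = 2550.4 − 921.7 = 1628.7 t/h
CL = 100·R/F = 100·1628.7/921.7 = 176.71 %

CL = 176.71 %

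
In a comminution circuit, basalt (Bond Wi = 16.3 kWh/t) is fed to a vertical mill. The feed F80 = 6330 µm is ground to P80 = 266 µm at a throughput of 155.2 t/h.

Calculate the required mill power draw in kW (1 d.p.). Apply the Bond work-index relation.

W = 10 Wi (1/√P80 − 1/√F80)  [Bond]
W = 10·16.3·(1/√266 − 1/√6330) = 10·16.3·(0.048745) = 7.9454 kWh/t
P = W·T = 7.9454·155.2 = 1233.1 kW

P = 1233.1 kW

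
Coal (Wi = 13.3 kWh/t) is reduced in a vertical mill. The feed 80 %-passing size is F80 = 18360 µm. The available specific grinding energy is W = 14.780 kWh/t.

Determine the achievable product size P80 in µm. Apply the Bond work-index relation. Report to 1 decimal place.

W = 10 Wi (1/√P80 − 1/√F80)  [Bond]
P80^(−½) = W/(10 Wi) + F80^(−½)
  = 14.7800/(10·13.3) + 1/√18360 = 0.111128 + 0.007380 = 0.118508
P80 = (1/0.118508)² = 8.4383² = 71.20 µm

P80 = 71.2 µm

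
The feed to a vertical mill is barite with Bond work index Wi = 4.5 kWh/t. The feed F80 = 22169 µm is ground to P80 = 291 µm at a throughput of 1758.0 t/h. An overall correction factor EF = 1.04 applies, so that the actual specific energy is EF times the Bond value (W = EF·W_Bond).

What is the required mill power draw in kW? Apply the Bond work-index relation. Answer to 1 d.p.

P = 4270.4 kW

W_Bond = 10·Wi·(1/√P₈₀ − 1/√F₈₀)
W = 10·4.5·(1/√291 − 1/√22169) = 10·4.5·(0.051905) = 2.3357 kWh/t
W_actual = 1.04 × 2.3357 = 2.4291 kWh/t
P = W·T = 2.4291·1758.0 = 4270.4 kW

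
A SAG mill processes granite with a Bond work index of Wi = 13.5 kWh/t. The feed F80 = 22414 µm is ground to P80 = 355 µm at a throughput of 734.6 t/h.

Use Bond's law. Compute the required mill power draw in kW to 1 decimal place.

Bond:  W = 10 Wi (1/√P − 1/√F)
W = 10·13.5·(1/√355 − 1/√22414) = 10·13.5·(0.046395) = 6.2633 kWh/t
P_mill = W·ṁ = 6.2633·734.6 = 4601.0 kW

P = 4601.0 kW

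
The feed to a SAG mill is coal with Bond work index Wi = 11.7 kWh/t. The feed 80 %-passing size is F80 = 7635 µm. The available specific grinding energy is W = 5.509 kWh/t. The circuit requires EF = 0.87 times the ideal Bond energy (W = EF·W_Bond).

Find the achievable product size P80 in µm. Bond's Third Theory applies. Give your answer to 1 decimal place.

P80 = 232.6 µm

W = 10·Wi·[P80^(−½) − F80^(−½)]
W_Bond = W / EF = 5.509 / 0.87 = 6.3322 kWh/t
P80^-0.5 = F80^-0.5 + W_Bond/(10 Wi)
  = 6.3322/(10·11.7) + 1/√7635 = 0.054121 + 0.011444 = 0.065566
P80 = (1/0.065566)² = 15.2519² = 232.62 µm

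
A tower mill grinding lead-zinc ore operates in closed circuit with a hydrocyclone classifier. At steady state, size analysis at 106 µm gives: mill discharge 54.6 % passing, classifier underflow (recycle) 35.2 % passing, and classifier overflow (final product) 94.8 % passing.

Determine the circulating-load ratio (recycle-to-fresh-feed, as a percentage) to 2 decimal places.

Let r = R/F. Size balance at 106 µm:
d + r·d = r·u + o → r(d−u) = o−d
r = (94.8 − 54.6)/(54.6 − 35.2) = 40.2/19.4 = 2.0722
CL = 100·r = 207.22 %

CL = 207.22 %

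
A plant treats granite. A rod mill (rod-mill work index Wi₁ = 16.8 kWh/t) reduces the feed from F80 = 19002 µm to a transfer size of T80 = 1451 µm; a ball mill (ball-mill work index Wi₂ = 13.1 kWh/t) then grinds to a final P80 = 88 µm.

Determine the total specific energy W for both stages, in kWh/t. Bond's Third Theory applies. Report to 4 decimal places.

Bond:  W = 10 Wi (1/√P − 1/√F)
Stage 1 (19002→1451 µm, Wi₁=16.8): W₁ = 10·16.8·(0.026252 − 0.007254) = 3.1916 kWh/t
Stage 2 (1451→88 µm, Wi₂=13.1): W₂ = 10·13.1·(0.106600 − 0.026252) = 10.5256 kWh/t
W = W₁ + W₂ = 3.1916 + 10.5256 = 13.7172 kWh/t

W = 13.7172 kWh/t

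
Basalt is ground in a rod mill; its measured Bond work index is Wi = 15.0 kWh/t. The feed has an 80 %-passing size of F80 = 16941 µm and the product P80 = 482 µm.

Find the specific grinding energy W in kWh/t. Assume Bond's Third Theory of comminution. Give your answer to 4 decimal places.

W = 5.6799 kWh/t

W = 10 Wi (P80^-0.5 − F80^-0.5)
1/√482 = 0.045549;  1/√16941 = 0.007683
W = 10·15.0·(0.045549 − 0.007683) = 5.6799 kWh/t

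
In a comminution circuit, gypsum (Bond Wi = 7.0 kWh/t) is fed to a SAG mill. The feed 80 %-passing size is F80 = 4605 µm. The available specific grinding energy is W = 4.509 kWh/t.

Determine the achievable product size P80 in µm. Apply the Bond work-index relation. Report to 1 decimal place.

P80 = 159.6 µm

W = 10·Wi·[P80^(−½) − F80^(−½)]
P80^-0.5 = F80^-0.5 + W/(10 Wi)
  = 4.5090/(10·7.0) + 1/√4605 = 0.064414 + 0.014736 = 0.079150
P80 = (1/0.079150)² = 12.6342² = 159.62 µm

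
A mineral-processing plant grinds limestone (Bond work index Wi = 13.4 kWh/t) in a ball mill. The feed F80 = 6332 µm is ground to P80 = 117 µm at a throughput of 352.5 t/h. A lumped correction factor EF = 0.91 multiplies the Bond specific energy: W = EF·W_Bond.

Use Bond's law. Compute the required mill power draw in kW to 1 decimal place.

P = 3433.7 kW

W = 10 Wi (P80^-0.5 − F80^-0.5)
W = 10·13.4·(1/√117 − 1/√6332) = 10·13.4·(0.079883) = 10.7043 kWh/t
W_actual = 0.91 × 10.7043 = 9.7409 kWh/t
Mill draw = 9.7409 × 352.5 = 3433.7 kW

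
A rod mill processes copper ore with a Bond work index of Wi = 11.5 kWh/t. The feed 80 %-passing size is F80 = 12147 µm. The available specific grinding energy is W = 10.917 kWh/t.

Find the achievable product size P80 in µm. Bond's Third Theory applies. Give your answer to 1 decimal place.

W = 10 Wi (P80^-0.5 − F80^-0.5)
P80^-0.5 = F80^-0.5 + W/(10 Wi)
  = 10.9170/(10·11.5) + 1/√12147 = 0.094930 + 0.009073 = 0.104004
P80 = (1/0.104004)² = 9.6150² = 92.45 µm

P80 = 92.4 µm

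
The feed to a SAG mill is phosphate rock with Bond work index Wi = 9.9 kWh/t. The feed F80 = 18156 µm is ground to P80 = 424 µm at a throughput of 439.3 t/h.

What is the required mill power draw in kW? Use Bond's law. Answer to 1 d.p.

P = 1789.3 kW

W = 10 Wi / √P80 − 10 Wi / √F80
W = 10·9.9·(1/√424 − 1/√18156) = 10·9.9·(0.041143) = 4.0731 kWh/t
P_mill = W·ṁ = 4.0731·439.3 = 1789.3 kW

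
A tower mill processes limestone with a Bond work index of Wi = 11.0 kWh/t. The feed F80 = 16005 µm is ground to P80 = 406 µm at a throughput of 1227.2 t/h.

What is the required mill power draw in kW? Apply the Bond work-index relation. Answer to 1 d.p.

Bond:  W = 10 Wi (1/√P − 1/√F)
W = 10·11.0·(1/√406 − 1/√16005) = 10·11.0·(0.041725) = 4.5897 kWh/t
P_mill = W·ṁ = 4.5897·1227.2 = 5632.5 kW

P = 5632.5 kW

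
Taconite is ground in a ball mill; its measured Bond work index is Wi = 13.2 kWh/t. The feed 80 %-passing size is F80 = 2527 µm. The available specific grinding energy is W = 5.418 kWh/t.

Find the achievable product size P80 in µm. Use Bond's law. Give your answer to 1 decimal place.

P80 = 269.3 µm

W = 10 Wi (P80^-0.5 − F80^-0.5)
P80^(−½) = W/(10 Wi) + F80^(−½)
  = 5.4180/(10·13.2) + 1/√2527 = 0.041045 + 0.019893 = 0.060938
P80 = (1/0.060938)² = 16.4100² = 269.29 µm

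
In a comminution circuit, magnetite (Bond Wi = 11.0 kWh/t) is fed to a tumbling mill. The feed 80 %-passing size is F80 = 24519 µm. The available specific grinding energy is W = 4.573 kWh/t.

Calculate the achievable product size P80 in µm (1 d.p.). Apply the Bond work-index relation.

W = 10·Wi·(P80^(-½) − F80^(-½))
P80^-0.5 = F80^-0.5 + W/(10 Wi)
  = 4.5730/(10·11.0) + 1/√24519 = 0.041573 + 0.006386 = 0.047959
P80 = (1/0.047959)² = 20.8511² = 434.77 µm

P80 = 434.8 µm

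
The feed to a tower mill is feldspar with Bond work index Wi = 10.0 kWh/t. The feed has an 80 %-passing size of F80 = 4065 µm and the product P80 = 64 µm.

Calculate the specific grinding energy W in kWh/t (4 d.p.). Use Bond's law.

W = 10.9316 kWh/t

W = 10 Wi (P80^-0.5 − F80^-0.5)
1/√64 = 0.125000;  1/√4065 = 0.015684
W = 10·10.0·(0.125000 − 0.015684) = 10.9316 kWh/t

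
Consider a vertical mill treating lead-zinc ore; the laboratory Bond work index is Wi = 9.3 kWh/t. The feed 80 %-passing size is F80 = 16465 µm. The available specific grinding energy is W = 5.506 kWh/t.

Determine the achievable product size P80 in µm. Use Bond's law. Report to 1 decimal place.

P80 = 222.8 µm

W = 10·Wi·[P80^(−½) − F80^(−½)]
P80^-0.5 = F80^-0.5 + W/(10 Wi)
  = 5.5060/(10·9.3) + 1/√16465 = 0.059204 + 0.007793 = 0.066998
P80 = (1/0.066998)² = 14.9259² = 222.78 µm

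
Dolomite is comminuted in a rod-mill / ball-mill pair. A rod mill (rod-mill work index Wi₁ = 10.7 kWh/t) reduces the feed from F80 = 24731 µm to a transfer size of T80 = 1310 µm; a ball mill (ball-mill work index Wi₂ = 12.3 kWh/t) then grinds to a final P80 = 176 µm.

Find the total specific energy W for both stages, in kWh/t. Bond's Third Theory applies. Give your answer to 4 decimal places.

W = 10·Wi·[P80^(−½) − F80^(−½)]
Stage 1 (24731→1310 µm, Wi₁=10.7): W₁ = 10·10.7·(0.027629 − 0.006359) = 2.2759 kWh/t
Stage 2 (1310→176 µm, Wi₂=12.3): W₂ = 10·12.3·(0.075378 − 0.027629) = 5.8731 kWh/t
W = W₁ + W₂ = 2.2759 + 5.8731 = 8.1490 kWh/t

W = 8.1490 kWh/t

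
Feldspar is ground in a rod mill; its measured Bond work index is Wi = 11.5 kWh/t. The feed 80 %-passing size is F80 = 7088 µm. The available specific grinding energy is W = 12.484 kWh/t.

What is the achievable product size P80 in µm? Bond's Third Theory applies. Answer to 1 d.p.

W = 10 Wi (1/√P80 − 1/√F80)  [Bond]
P80^-0.5 = F80^-0.5 + W/(10 Wi)
  = 12.4840/(10·11.5) + 1/√7088 = 0.108557 + 0.011878 = 0.120434
P80 = (1/0.120434)² = 8.3033² = 68.94 µm

P80 = 68.9 µm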